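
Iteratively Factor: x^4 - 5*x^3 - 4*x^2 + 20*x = (x)*(x^3 - 5*x^2 - 4*x + 20) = x*(x - 2)*(x^2 - 3*x - 10) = x*(x - 2)*(x + 2)*(x - 5)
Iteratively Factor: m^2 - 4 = (m + 2)*(m - 2)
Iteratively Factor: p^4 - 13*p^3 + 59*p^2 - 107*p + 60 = (p - 3)*(p^3 - 10*p^2 + 29*p - 20) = (p - 3)*(p - 1)*(p^2 - 9*p + 20) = (p - 5)*(p - 3)*(p - 1)*(p - 4)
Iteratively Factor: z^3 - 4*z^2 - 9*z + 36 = (z - 4)*(z^2 - 9) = (z - 4)*(z + 3)*(z - 3)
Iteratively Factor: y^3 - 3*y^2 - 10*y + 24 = (y - 4)*(y^2 + y - 6) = (y - 4)*(y - 2)*(y + 3)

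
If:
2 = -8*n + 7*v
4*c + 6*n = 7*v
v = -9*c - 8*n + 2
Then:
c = 76/191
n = -39/191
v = 10/191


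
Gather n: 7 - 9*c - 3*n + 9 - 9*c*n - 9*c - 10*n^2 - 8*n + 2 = -18*c - 10*n^2 + n*(-9*c - 11) + 18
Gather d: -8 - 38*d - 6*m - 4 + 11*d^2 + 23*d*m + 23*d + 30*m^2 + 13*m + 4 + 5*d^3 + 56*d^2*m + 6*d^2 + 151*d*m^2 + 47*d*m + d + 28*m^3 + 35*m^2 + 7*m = 5*d^3 + d^2*(56*m + 17) + d*(151*m^2 + 70*m - 14) + 28*m^3 + 65*m^2 + 14*m - 8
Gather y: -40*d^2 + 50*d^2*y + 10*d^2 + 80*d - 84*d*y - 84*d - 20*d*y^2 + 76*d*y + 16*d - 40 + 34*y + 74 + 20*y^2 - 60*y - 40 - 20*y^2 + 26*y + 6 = -30*d^2 - 20*d*y^2 + 12*d + y*(50*d^2 - 8*d)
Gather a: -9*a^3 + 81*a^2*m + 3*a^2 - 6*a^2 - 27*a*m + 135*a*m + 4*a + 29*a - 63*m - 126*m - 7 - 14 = -9*a^3 + a^2*(81*m - 3) + a*(108*m + 33) - 189*m - 21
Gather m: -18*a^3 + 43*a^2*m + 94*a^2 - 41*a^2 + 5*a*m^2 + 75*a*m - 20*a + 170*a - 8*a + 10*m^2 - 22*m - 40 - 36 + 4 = -18*a^3 + 53*a^2 + 142*a + m^2*(5*a + 10) + m*(43*a^2 + 75*a - 22) - 72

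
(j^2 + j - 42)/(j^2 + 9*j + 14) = (j - 6)/(j + 2)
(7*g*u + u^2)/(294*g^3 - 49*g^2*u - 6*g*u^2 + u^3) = u/(42*g^2 - 13*g*u + u^2)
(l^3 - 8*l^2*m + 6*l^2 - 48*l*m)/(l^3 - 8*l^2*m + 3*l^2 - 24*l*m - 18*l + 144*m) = l/(l - 3)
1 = 1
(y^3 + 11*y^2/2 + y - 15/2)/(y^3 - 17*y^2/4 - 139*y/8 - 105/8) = 4*(y^2 + 4*y - 5)/(4*y^2 - 23*y - 35)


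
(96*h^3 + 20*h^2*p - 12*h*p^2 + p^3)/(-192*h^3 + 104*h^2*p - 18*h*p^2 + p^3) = (2*h + p)/(-4*h + p)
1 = 1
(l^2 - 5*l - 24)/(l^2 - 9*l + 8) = (l + 3)/(l - 1)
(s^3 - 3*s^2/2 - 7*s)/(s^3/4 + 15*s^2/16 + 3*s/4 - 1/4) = 8*s*(2*s - 7)/(4*s^2 + 7*s - 2)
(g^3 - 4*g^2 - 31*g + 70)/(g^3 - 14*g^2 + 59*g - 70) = (g + 5)/(g - 5)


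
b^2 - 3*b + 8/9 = (b - 8/3)*(b - 1/3)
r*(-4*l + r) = -4*l*r + r^2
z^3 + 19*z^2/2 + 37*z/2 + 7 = (z + 1/2)*(z + 2)*(z + 7)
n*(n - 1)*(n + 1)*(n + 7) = n^4 + 7*n^3 - n^2 - 7*n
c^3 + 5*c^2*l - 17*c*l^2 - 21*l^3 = (c - 3*l)*(c + l)*(c + 7*l)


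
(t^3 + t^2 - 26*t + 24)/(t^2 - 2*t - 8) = (t^2 + 5*t - 6)/(t + 2)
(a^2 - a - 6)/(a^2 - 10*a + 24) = (a^2 - a - 6)/(a^2 - 10*a + 24)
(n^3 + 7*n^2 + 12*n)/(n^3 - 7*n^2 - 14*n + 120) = n*(n + 3)/(n^2 - 11*n + 30)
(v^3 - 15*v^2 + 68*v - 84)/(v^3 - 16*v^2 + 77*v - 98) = (v - 6)/(v - 7)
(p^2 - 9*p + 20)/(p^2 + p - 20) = (p - 5)/(p + 5)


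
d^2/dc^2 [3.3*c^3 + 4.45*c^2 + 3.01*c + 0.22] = 19.8*c + 8.9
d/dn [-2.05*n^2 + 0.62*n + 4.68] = 0.62 - 4.1*n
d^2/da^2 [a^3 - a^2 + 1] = 6*a - 2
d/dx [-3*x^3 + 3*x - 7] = 3 - 9*x^2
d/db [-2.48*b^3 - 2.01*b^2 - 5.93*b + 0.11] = -7.44*b^2 - 4.02*b - 5.93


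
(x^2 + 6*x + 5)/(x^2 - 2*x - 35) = (x + 1)/(x - 7)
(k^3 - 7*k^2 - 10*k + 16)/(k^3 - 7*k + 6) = (k^2 - 6*k - 16)/(k^2 + k - 6)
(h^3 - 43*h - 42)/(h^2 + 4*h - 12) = (h^2 - 6*h - 7)/(h - 2)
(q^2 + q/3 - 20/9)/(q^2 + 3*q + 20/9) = (3*q - 4)/(3*q + 4)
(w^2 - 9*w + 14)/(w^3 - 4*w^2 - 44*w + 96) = (w - 7)/(w^2 - 2*w - 48)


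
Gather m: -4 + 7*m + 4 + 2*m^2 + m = 2*m^2 + 8*m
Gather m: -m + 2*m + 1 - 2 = m - 1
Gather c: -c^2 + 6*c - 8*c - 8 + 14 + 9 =-c^2 - 2*c + 15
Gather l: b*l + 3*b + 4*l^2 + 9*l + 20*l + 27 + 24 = 3*b + 4*l^2 + l*(b + 29) + 51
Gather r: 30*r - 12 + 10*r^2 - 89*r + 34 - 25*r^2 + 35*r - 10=-15*r^2 - 24*r + 12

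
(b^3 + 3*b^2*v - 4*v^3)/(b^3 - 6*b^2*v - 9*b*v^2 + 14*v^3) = (-b - 2*v)/(-b + 7*v)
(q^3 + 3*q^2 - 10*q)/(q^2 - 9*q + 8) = q*(q^2 + 3*q - 10)/(q^2 - 9*q + 8)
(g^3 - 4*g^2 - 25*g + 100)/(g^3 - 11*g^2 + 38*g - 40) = (g + 5)/(g - 2)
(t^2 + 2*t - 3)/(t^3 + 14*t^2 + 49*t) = (t^2 + 2*t - 3)/(t*(t^2 + 14*t + 49))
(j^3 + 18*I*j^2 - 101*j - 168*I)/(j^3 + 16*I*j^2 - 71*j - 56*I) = (j + 3*I)/(j + I)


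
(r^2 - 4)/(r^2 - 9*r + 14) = (r + 2)/(r - 7)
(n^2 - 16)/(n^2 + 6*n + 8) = (n - 4)/(n + 2)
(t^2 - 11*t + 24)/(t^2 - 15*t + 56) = (t - 3)/(t - 7)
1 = 1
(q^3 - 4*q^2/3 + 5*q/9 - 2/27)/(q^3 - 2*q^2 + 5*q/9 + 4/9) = (27*q^3 - 36*q^2 + 15*q - 2)/(3*(9*q^3 - 18*q^2 + 5*q + 4))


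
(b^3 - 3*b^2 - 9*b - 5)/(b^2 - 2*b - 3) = (b^2 - 4*b - 5)/(b - 3)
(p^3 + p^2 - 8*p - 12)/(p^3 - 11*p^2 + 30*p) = (p^3 + p^2 - 8*p - 12)/(p*(p^2 - 11*p + 30))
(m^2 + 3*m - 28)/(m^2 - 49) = (m - 4)/(m - 7)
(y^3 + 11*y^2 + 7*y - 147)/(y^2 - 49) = (y^2 + 4*y - 21)/(y - 7)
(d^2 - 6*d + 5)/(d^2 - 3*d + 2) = (d - 5)/(d - 2)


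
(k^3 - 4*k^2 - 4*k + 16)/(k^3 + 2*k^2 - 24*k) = (k^2 - 4)/(k*(k + 6))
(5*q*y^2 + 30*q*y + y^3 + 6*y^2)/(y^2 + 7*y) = (5*q*y + 30*q + y^2 + 6*y)/(y + 7)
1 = 1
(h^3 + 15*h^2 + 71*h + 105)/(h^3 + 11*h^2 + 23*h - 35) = (h + 3)/(h - 1)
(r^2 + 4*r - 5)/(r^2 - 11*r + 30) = (r^2 + 4*r - 5)/(r^2 - 11*r + 30)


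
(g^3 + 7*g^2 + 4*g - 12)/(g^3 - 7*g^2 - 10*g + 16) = (g + 6)/(g - 8)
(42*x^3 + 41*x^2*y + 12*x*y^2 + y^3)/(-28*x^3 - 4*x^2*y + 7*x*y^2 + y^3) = (-3*x - y)/(2*x - y)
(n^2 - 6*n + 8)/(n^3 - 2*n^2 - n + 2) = (n - 4)/(n^2 - 1)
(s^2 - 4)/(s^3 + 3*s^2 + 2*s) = (s - 2)/(s*(s + 1))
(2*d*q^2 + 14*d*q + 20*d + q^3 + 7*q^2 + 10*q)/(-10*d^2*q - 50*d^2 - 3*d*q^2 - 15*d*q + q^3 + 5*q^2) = (q + 2)/(-5*d + q)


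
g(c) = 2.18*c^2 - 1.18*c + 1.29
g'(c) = 4.36*c - 1.18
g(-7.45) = 131.08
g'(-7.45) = -33.66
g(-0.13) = 1.48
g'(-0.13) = -1.75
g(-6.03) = 87.67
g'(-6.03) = -27.47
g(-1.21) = 5.91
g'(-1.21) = -6.46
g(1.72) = 5.71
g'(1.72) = 6.32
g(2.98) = 17.13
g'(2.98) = 11.81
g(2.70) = 14.00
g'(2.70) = 10.59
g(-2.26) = 15.09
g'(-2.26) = -11.03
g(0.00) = 1.29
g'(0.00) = -1.18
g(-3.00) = 24.45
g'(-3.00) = -14.26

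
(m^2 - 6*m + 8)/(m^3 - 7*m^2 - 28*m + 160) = (m - 2)/(m^2 - 3*m - 40)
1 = 1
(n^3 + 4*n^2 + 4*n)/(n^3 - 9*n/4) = 4*(n^2 + 4*n + 4)/(4*n^2 - 9)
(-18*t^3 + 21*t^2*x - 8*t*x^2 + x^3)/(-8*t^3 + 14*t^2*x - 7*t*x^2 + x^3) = (9*t^2 - 6*t*x + x^2)/(4*t^2 - 5*t*x + x^2)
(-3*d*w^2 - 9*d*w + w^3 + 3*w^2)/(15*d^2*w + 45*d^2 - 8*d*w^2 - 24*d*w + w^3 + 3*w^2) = w/(-5*d + w)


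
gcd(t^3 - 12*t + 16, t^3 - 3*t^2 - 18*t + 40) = t^2 + 2*t - 8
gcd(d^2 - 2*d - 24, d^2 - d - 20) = d + 4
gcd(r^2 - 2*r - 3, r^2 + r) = r + 1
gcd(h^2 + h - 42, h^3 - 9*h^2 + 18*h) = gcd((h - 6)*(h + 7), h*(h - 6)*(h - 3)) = h - 6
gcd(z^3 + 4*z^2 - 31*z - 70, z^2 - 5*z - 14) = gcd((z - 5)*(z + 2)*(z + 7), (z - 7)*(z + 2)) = z + 2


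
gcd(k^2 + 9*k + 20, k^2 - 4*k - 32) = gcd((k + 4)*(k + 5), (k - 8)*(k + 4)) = k + 4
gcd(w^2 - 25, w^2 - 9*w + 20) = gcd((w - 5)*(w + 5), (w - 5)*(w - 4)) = w - 5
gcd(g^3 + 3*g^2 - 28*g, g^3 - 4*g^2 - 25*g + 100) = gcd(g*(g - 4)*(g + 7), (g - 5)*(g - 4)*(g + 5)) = g - 4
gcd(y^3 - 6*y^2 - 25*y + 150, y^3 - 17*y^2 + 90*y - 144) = y - 6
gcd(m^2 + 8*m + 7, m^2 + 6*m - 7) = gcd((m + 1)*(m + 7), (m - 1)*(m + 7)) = m + 7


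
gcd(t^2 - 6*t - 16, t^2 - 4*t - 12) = t + 2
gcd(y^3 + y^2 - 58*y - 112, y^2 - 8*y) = y - 8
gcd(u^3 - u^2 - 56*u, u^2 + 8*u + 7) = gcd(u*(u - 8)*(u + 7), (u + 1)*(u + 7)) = u + 7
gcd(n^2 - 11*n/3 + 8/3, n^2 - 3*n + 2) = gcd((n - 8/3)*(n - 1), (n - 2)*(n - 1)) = n - 1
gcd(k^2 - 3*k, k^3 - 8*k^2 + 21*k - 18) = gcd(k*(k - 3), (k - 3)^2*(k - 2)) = k - 3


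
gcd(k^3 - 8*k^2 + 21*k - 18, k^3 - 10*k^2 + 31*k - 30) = k^2 - 5*k + 6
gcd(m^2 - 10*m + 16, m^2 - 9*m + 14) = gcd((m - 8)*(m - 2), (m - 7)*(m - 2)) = m - 2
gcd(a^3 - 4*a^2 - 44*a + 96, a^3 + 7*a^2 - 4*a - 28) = a - 2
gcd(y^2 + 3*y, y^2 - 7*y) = y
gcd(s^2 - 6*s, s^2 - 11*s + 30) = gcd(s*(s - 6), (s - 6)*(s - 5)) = s - 6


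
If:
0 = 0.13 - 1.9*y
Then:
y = 0.07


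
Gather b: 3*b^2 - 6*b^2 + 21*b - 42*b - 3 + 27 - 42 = -3*b^2 - 21*b - 18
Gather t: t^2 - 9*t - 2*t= t^2 - 11*t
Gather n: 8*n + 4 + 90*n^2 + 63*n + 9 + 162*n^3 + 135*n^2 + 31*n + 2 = 162*n^3 + 225*n^2 + 102*n + 15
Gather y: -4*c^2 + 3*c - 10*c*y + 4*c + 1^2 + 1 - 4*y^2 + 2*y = -4*c^2 + 7*c - 4*y^2 + y*(2 - 10*c) + 2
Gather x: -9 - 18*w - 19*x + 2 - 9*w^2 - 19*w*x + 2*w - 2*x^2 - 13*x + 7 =-9*w^2 - 16*w - 2*x^2 + x*(-19*w - 32)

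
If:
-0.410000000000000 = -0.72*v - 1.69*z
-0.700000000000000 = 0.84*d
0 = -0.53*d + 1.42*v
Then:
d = -0.83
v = -0.31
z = 0.38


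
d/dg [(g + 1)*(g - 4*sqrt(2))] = 2*g - 4*sqrt(2) + 1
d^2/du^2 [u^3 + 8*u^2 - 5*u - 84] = 6*u + 16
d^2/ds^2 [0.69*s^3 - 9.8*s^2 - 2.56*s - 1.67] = 4.14*s - 19.6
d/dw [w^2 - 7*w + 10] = 2*w - 7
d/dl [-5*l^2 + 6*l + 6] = 6 - 10*l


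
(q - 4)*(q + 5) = q^2 + q - 20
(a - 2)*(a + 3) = a^2 + a - 6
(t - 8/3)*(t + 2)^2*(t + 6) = t^4 + 22*t^3/3 + 4*t^2/3 - 152*t/3 - 64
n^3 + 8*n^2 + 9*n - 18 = (n - 1)*(n + 3)*(n + 6)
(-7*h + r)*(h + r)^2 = -7*h^3 - 13*h^2*r - 5*h*r^2 + r^3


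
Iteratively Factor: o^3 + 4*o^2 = (o)*(o^2 + 4*o) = o^2*(o + 4)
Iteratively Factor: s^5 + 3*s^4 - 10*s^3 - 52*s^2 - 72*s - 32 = (s + 2)*(s^4 + s^3 - 12*s^2 - 28*s - 16) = (s + 1)*(s + 2)*(s^3 - 12*s - 16) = (s + 1)*(s + 2)^2*(s^2 - 2*s - 8) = (s - 4)*(s + 1)*(s + 2)^2*(s + 2)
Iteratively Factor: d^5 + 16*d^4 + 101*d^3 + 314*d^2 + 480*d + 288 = (d + 2)*(d^4 + 14*d^3 + 73*d^2 + 168*d + 144) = (d + 2)*(d + 4)*(d^3 + 10*d^2 + 33*d + 36) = (d + 2)*(d + 4)^2*(d^2 + 6*d + 9) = (d + 2)*(d + 3)*(d + 4)^2*(d + 3)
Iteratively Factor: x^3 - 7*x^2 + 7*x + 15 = (x - 3)*(x^2 - 4*x - 5) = (x - 3)*(x + 1)*(x - 5)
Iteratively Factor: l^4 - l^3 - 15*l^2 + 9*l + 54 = (l + 3)*(l^3 - 4*l^2 - 3*l + 18) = (l - 3)*(l + 3)*(l^2 - l - 6) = (l - 3)^2*(l + 3)*(l + 2)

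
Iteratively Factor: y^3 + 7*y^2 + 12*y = (y)*(y^2 + 7*y + 12) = y*(y + 3)*(y + 4)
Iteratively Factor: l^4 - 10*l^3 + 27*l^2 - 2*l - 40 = (l - 5)*(l^3 - 5*l^2 + 2*l + 8) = (l - 5)*(l - 4)*(l^2 - l - 2) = (l - 5)*(l - 4)*(l - 2)*(l + 1)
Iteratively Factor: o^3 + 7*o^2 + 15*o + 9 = (o + 3)*(o^2 + 4*o + 3) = (o + 1)*(o + 3)*(o + 3)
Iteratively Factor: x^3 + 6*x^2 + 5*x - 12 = (x - 1)*(x^2 + 7*x + 12) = (x - 1)*(x + 3)*(x + 4)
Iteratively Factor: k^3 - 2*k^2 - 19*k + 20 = (k - 5)*(k^2 + 3*k - 4) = (k - 5)*(k + 4)*(k - 1)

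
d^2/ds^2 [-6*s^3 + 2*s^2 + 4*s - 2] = 4 - 36*s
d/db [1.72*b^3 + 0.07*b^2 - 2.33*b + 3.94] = 5.16*b^2 + 0.14*b - 2.33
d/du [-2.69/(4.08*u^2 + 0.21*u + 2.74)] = (21.9504*u + 0.5649)/(4.08*u^2 + 0.21*u + 2.74)^2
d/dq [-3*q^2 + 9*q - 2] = 9 - 6*q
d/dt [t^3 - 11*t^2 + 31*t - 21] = 3*t^2 - 22*t + 31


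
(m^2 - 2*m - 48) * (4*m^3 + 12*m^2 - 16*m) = 4*m^5 + 4*m^4 - 232*m^3 - 544*m^2 + 768*m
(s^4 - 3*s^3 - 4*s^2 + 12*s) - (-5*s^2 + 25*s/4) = s^4 - 3*s^3 + s^2 + 23*s/4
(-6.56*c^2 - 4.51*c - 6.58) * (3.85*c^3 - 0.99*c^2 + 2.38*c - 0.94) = -25.256*c^5 - 10.8691*c^4 - 36.4809*c^3 + 1.9468*c^2 - 11.421*c + 6.1852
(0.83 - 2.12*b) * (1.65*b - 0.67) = -3.498*b^2 + 2.7899*b - 0.5561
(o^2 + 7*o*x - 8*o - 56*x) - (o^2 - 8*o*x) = 15*o*x - 8*o - 56*x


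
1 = 1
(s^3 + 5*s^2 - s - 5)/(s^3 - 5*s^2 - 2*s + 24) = (s^3 + 5*s^2 - s - 5)/(s^3 - 5*s^2 - 2*s + 24)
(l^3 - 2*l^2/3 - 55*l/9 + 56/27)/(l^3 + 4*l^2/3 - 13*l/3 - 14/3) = (l^2 - 3*l + 8/9)/(l^2 - l - 2)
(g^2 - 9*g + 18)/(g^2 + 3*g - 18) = (g - 6)/(g + 6)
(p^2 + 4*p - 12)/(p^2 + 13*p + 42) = (p - 2)/(p + 7)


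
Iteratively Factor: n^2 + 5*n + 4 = (n + 1)*(n + 4)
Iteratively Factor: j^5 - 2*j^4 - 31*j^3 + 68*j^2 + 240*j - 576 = (j - 3)*(j^4 + j^3 - 28*j^2 - 16*j + 192) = (j - 4)*(j - 3)*(j^3 + 5*j^2 - 8*j - 48) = (j - 4)*(j - 3)*(j + 4)*(j^2 + j - 12) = (j - 4)*(j - 3)^2*(j + 4)*(j + 4)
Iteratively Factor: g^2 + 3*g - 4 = (g - 1)*(g + 4)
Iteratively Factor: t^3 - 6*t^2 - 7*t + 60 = (t + 3)*(t^2 - 9*t + 20) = (t - 4)*(t + 3)*(t - 5)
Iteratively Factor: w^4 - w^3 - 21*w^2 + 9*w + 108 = (w - 3)*(w^3 + 2*w^2 - 15*w - 36) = (w - 3)*(w + 3)*(w^2 - w - 12) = (w - 3)*(w + 3)^2*(w - 4)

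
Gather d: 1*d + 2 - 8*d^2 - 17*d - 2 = -8*d^2 - 16*d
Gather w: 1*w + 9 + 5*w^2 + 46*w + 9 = 5*w^2 + 47*w + 18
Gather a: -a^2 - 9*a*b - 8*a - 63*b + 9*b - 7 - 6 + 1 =-a^2 + a*(-9*b - 8) - 54*b - 12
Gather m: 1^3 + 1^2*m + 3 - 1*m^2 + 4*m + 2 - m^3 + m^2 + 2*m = -m^3 + 7*m + 6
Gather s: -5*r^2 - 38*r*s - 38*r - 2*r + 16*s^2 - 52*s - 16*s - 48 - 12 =-5*r^2 - 40*r + 16*s^2 + s*(-38*r - 68) - 60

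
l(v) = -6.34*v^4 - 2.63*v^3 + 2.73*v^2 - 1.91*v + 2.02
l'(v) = -25.36*v^3 - 7.89*v^2 + 5.46*v - 1.91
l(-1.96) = -57.51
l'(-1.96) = 148.03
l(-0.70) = 4.07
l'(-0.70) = -0.90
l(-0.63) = 3.97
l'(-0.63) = -2.14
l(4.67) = -3230.70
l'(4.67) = -2731.34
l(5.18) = -4864.83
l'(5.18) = -3710.17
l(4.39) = -2531.03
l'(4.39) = -2275.57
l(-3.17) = -520.93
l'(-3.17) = 709.34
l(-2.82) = -312.85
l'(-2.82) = 488.67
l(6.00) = -8695.88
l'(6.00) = -5730.95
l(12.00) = -135638.66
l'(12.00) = -44894.63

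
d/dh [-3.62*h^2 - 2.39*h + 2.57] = -7.24*h - 2.39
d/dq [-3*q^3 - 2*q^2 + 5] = q*(-9*q - 4)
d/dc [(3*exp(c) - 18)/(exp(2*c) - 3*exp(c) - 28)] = 3*(-(exp(c) - 6)*(2*exp(c) - 3) + exp(2*c) - 3*exp(c) - 28)*exp(c)/(-exp(2*c) + 3*exp(c) + 28)^2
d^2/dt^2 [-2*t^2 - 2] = -4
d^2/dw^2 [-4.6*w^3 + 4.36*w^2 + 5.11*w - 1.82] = 8.72 - 27.6*w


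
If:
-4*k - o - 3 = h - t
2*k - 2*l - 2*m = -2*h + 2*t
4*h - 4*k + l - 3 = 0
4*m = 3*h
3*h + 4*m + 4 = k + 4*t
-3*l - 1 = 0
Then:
No Solution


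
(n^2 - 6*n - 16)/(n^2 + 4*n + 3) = (n^2 - 6*n - 16)/(n^2 + 4*n + 3)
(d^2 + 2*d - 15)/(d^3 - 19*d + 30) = 1/(d - 2)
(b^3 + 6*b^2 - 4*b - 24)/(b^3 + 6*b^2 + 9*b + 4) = (b^3 + 6*b^2 - 4*b - 24)/(b^3 + 6*b^2 + 9*b + 4)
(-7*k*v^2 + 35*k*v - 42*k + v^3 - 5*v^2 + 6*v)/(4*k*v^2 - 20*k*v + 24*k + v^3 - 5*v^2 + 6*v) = (-7*k + v)/(4*k + v)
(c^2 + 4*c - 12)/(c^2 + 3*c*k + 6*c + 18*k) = (c - 2)/(c + 3*k)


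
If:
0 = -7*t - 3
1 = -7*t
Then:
No Solution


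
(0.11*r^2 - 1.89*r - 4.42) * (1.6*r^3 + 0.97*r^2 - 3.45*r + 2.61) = 0.176*r^5 - 2.9173*r^4 - 9.2848*r^3 + 2.5202*r^2 + 10.3161*r - 11.5362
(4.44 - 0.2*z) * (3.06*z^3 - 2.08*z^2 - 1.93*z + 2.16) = -0.612*z^4 + 14.0024*z^3 - 8.8492*z^2 - 9.0012*z + 9.5904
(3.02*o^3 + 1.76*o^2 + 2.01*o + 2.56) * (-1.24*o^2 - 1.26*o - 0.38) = -3.7448*o^5 - 5.9876*o^4 - 5.8576*o^3 - 6.3758*o^2 - 3.9894*o - 0.9728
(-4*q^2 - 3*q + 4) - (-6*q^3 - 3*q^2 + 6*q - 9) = 6*q^3 - q^2 - 9*q + 13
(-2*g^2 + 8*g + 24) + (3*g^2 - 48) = g^2 + 8*g - 24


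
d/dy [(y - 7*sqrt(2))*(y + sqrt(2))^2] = 3*y^2 - 10*sqrt(2)*y - 26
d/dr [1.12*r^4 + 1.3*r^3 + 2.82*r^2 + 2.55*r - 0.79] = 4.48*r^3 + 3.9*r^2 + 5.64*r + 2.55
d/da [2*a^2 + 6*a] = 4*a + 6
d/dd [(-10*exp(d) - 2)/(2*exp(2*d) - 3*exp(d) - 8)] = (20*exp(2*d) + 8*exp(d) + 74)*exp(d)/(4*exp(4*d) - 12*exp(3*d) - 23*exp(2*d) + 48*exp(d) + 64)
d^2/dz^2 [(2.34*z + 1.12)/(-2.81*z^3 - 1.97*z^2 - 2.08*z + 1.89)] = (-110.861244*z^5 - 183.844812*z^4 - 90.008692*z^3 - 214.486776*z^2 - 115.500252*z - 36.429344)/(22.188041*z^9 + 46.665951*z^8 + 81.987651*z^7 + 31.960022*z^6 - 2.08646999999999*z^5 - 62.715711*z^4 - 7.35506899999999*z^3 - 3.419577*z^2 + 22.289904*z - 6.751269)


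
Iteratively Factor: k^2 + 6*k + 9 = (k + 3)*(k + 3)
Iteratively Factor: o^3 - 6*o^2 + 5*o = (o - 5)*(o^2 - o) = (o - 5)*(o - 1)*(o)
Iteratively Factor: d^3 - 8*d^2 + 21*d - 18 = (d - 3)*(d^2 - 5*d + 6) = (d - 3)^2*(d - 2)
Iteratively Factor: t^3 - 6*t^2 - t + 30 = (t - 5)*(t^2 - t - 6) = (t - 5)*(t - 3)*(t + 2)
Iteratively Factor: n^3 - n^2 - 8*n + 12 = (n - 2)*(n^2 + n - 6) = (n - 2)^2*(n + 3)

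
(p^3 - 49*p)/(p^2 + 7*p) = p - 7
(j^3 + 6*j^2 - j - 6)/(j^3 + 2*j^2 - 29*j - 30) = (j - 1)/(j - 5)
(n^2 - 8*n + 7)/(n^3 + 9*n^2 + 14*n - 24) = (n - 7)/(n^2 + 10*n + 24)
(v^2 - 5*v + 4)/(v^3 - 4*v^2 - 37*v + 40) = (v - 4)/(v^2 - 3*v - 40)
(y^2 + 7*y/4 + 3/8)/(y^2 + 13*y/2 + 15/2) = (y + 1/4)/(y + 5)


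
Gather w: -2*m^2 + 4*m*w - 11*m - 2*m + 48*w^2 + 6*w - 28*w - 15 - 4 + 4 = -2*m^2 - 13*m + 48*w^2 + w*(4*m - 22) - 15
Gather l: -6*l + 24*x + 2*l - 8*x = -4*l + 16*x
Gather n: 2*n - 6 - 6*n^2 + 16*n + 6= -6*n^2 + 18*n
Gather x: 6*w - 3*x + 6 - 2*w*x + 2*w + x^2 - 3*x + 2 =8*w + x^2 + x*(-2*w - 6) + 8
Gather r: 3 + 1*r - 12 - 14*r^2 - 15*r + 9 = -14*r^2 - 14*r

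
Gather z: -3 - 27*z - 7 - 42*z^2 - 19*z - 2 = -42*z^2 - 46*z - 12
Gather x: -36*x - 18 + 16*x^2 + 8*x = 16*x^2 - 28*x - 18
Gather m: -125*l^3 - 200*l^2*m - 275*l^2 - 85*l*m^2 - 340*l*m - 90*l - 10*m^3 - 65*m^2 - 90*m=-125*l^3 - 275*l^2 - 90*l - 10*m^3 + m^2*(-85*l - 65) + m*(-200*l^2 - 340*l - 90)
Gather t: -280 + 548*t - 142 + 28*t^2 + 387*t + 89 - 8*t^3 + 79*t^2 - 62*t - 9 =-8*t^3 + 107*t^2 + 873*t - 342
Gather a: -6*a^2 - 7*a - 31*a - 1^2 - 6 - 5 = -6*a^2 - 38*a - 12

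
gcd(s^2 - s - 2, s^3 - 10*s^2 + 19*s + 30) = s + 1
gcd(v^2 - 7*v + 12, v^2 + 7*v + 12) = 1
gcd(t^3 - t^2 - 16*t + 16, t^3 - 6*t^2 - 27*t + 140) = t - 4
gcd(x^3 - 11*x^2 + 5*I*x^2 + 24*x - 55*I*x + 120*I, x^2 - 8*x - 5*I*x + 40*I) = x - 8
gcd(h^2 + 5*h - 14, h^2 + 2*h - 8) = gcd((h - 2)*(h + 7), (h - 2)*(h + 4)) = h - 2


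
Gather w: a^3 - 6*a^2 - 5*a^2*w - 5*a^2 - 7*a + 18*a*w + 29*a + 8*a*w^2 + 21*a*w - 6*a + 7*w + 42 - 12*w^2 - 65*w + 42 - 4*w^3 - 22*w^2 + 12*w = a^3 - 11*a^2 + 16*a - 4*w^3 + w^2*(8*a - 34) + w*(-5*a^2 + 39*a - 46) + 84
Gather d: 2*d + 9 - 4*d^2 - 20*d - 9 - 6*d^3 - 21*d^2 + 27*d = -6*d^3 - 25*d^2 + 9*d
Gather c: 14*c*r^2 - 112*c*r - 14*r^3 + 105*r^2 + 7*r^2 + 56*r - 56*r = c*(14*r^2 - 112*r) - 14*r^3 + 112*r^2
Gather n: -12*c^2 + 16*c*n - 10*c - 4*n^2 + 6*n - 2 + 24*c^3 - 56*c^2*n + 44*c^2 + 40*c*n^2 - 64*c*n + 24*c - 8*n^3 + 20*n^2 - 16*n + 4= 24*c^3 + 32*c^2 + 14*c - 8*n^3 + n^2*(40*c + 16) + n*(-56*c^2 - 48*c - 10) + 2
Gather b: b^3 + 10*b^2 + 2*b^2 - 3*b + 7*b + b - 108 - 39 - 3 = b^3 + 12*b^2 + 5*b - 150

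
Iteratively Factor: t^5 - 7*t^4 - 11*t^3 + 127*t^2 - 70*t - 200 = (t + 4)*(t^4 - 11*t^3 + 33*t^2 - 5*t - 50) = (t - 5)*(t + 4)*(t^3 - 6*t^2 + 3*t + 10) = (t - 5)*(t - 2)*(t + 4)*(t^2 - 4*t - 5) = (t - 5)^2*(t - 2)*(t + 4)*(t + 1)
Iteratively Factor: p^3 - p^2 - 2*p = (p + 1)*(p^2 - 2*p) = p*(p + 1)*(p - 2)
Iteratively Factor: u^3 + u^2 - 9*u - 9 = (u + 3)*(u^2 - 2*u - 3) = (u - 3)*(u + 3)*(u + 1)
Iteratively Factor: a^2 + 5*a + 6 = (a + 2)*(a + 3)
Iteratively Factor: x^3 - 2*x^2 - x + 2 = (x + 1)*(x^2 - 3*x + 2) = (x - 1)*(x + 1)*(x - 2)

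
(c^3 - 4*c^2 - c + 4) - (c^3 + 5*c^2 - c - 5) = 9 - 9*c^2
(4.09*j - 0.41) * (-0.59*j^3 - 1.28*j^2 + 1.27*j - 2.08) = -2.4131*j^4 - 4.9933*j^3 + 5.7191*j^2 - 9.0279*j + 0.8528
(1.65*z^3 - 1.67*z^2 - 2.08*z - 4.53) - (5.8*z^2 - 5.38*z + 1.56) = 1.65*z^3 - 7.47*z^2 + 3.3*z - 6.09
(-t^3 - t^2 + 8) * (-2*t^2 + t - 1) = 2*t^5 + t^4 - 15*t^2 + 8*t - 8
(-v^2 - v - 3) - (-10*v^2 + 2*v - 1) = 9*v^2 - 3*v - 2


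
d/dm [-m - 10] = -1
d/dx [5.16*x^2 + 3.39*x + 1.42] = 10.32*x + 3.39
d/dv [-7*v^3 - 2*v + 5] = -21*v^2 - 2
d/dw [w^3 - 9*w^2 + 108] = 3*w*(w - 6)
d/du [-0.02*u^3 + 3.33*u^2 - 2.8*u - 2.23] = -0.06*u^2 + 6.66*u - 2.8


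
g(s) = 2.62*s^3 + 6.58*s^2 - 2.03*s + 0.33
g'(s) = 7.86*s^2 + 13.16*s - 2.03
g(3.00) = 124.20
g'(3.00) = 108.19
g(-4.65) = -111.38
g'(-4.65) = 106.73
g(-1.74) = 9.98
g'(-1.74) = -1.13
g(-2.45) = 6.27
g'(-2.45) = 12.91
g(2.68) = 92.58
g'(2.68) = 89.69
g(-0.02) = 0.37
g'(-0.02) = -2.29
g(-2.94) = -3.41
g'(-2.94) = 27.22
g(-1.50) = 9.34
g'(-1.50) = -4.08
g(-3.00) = -5.10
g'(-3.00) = 29.23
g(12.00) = 5450.85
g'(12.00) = 1287.73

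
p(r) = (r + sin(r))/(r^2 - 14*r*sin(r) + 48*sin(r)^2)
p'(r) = (r + sin(r))*(14*r*cos(r) - 2*r - 96*sin(r)*cos(r) + 14*sin(r))/(r^2 - 14*r*sin(r) + 48*sin(r)^2)^2 + (cos(r) + 1)/(r^2 - 14*r*sin(r) + 48*sin(r)^2) = (15*r^2*cos(r) - r^2 - 2*r*sin(r) - 48*r*sin(2*r) - 12*cos(r) - 31*cos(2*r) + 12*cos(3*r) + 31)/((r - 8*sin(r))^2*(r - 6*sin(r))^2)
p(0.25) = 0.23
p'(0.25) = -0.90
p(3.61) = 0.07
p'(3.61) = -0.15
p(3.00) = 0.78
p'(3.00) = -6.23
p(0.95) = 0.08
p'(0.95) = -0.03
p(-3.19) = -0.25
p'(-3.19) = -1.14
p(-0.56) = -0.11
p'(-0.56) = -0.16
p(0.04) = 1.43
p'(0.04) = -35.70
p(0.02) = 2.86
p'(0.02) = -142.84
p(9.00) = 0.25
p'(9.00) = -0.62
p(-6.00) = -0.09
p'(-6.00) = 0.16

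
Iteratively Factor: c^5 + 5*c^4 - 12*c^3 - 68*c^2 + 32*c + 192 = (c + 2)*(c^4 + 3*c^3 - 18*c^2 - 32*c + 96) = (c - 3)*(c + 2)*(c^3 + 6*c^2 - 32) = (c - 3)*(c - 2)*(c + 2)*(c^2 + 8*c + 16) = (c - 3)*(c - 2)*(c + 2)*(c + 4)*(c + 4)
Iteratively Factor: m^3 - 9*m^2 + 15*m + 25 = (m + 1)*(m^2 - 10*m + 25) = (m - 5)*(m + 1)*(m - 5)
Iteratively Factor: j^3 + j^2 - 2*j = (j - 1)*(j^2 + 2*j) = j*(j - 1)*(j + 2)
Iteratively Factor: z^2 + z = (z + 1)*(z)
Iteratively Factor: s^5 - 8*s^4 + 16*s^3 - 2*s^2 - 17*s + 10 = (s - 1)*(s^4 - 7*s^3 + 9*s^2 + 7*s - 10) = (s - 1)*(s + 1)*(s^3 - 8*s^2 + 17*s - 10) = (s - 1)^2*(s + 1)*(s^2 - 7*s + 10) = (s - 5)*(s - 1)^2*(s + 1)*(s - 2)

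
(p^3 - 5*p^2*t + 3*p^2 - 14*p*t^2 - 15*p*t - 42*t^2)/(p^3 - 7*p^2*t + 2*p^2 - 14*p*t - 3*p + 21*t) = (p + 2*t)/(p - 1)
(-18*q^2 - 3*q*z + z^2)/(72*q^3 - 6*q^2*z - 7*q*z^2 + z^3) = 1/(-4*q + z)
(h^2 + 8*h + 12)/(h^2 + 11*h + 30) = (h + 2)/(h + 5)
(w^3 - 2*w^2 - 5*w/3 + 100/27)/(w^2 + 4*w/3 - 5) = (w^2 - w/3 - 20/9)/(w + 3)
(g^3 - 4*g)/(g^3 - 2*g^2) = (g + 2)/g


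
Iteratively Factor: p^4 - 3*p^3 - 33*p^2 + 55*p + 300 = (p - 5)*(p^3 + 2*p^2 - 23*p - 60) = (p - 5)*(p + 4)*(p^2 - 2*p - 15) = (p - 5)*(p + 3)*(p + 4)*(p - 5)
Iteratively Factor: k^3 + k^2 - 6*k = (k)*(k^2 + k - 6) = k*(k + 3)*(k - 2)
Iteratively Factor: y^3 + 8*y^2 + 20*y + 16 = (y + 4)*(y^2 + 4*y + 4) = (y + 2)*(y + 4)*(y + 2)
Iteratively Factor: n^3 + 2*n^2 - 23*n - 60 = (n + 3)*(n^2 - n - 20) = (n + 3)*(n + 4)*(n - 5)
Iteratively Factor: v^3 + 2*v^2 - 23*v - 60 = (v + 3)*(v^2 - v - 20) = (v + 3)*(v + 4)*(v - 5)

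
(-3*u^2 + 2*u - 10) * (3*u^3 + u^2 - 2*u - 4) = -9*u^5 + 3*u^4 - 22*u^3 - 2*u^2 + 12*u + 40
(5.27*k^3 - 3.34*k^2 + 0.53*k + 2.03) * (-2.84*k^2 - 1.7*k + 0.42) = -14.9668*k^5 + 0.5266*k^4 + 6.3862*k^3 - 8.069*k^2 - 3.2284*k + 0.8526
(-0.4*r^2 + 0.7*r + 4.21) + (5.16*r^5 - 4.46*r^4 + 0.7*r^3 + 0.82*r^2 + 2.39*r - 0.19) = 5.16*r^5 - 4.46*r^4 + 0.7*r^3 + 0.42*r^2 + 3.09*r + 4.02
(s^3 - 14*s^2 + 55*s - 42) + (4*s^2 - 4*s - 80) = s^3 - 10*s^2 + 51*s - 122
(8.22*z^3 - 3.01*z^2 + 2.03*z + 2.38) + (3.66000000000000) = 8.22*z^3 - 3.01*z^2 + 2.03*z + 6.04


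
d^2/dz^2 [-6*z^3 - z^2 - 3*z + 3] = -36*z - 2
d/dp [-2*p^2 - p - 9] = -4*p - 1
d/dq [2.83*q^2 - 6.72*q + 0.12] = 5.66*q - 6.72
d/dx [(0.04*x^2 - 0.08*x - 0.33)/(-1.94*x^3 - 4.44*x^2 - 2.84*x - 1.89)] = (0.0776*x^4 - 0.3104*x^3 - 2.3894*x^2 - 3.0816*x - 0.786)/(3.7636*x^6 + 17.2272*x^5 + 30.7328*x^4 + 32.5524*x^3 + 24.8488*x^2 + 10.7352*x + 3.5721)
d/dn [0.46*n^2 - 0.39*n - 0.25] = 0.92*n - 0.39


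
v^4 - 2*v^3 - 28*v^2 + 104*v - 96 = (v - 4)*(v - 2)^2*(v + 6)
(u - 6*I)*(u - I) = u^2 - 7*I*u - 6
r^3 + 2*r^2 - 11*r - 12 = (r - 3)*(r + 1)*(r + 4)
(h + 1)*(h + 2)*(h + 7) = h^3 + 10*h^2 + 23*h + 14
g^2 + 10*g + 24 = (g + 4)*(g + 6)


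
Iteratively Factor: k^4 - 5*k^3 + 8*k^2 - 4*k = (k - 2)*(k^3 - 3*k^2 + 2*k) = (k - 2)*(k - 1)*(k^2 - 2*k) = (k - 2)^2*(k - 1)*(k)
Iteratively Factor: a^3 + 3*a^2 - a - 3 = (a - 1)*(a^2 + 4*a + 3) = (a - 1)*(a + 3)*(a + 1)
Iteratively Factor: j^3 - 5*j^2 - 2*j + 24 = (j + 2)*(j^2 - 7*j + 12) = (j - 4)*(j + 2)*(j - 3)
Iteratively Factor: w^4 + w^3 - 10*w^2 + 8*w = (w - 2)*(w^3 + 3*w^2 - 4*w) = (w - 2)*(w + 4)*(w^2 - w) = w*(w - 2)*(w + 4)*(w - 1)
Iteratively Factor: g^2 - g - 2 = (g - 2)*(g + 1)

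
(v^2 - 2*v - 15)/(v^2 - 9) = (v - 5)/(v - 3)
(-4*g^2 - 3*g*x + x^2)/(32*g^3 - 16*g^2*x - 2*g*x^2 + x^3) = (g + x)/(-8*g^2 + 2*g*x + x^2)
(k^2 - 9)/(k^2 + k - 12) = (k + 3)/(k + 4)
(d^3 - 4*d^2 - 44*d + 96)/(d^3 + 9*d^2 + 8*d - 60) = (d - 8)/(d + 5)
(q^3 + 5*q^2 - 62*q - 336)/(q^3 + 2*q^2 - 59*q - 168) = (q + 6)/(q + 3)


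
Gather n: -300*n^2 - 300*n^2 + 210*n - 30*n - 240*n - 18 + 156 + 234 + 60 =-600*n^2 - 60*n + 432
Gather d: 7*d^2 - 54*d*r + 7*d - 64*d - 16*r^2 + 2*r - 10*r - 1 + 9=7*d^2 + d*(-54*r - 57) - 16*r^2 - 8*r + 8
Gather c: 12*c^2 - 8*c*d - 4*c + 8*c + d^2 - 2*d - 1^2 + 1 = 12*c^2 + c*(4 - 8*d) + d^2 - 2*d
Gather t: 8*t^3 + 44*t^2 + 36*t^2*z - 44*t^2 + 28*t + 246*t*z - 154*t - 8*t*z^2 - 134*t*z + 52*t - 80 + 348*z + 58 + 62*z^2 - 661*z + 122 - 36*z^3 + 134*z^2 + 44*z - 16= 8*t^3 + 36*t^2*z + t*(-8*z^2 + 112*z - 74) - 36*z^3 + 196*z^2 - 269*z + 84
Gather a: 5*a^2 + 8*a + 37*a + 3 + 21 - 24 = 5*a^2 + 45*a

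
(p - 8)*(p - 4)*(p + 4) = p^3 - 8*p^2 - 16*p + 128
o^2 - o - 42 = (o - 7)*(o + 6)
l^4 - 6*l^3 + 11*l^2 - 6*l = l*(l - 3)*(l - 2)*(l - 1)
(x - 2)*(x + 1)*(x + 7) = x^3 + 6*x^2 - 9*x - 14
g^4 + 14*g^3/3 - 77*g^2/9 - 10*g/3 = g*(g - 5/3)*(g + 1/3)*(g + 6)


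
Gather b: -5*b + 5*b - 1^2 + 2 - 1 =0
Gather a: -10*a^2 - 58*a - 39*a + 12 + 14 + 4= -10*a^2 - 97*a + 30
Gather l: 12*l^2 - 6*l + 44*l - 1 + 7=12*l^2 + 38*l + 6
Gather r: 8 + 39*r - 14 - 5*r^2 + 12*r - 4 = -5*r^2 + 51*r - 10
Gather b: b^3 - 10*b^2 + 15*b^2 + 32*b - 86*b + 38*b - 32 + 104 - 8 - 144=b^3 + 5*b^2 - 16*b - 80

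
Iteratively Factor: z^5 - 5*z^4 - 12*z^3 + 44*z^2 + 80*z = (z - 5)*(z^4 - 12*z^2 - 16*z) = (z - 5)*(z + 2)*(z^3 - 2*z^2 - 8*z) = (z - 5)*(z - 4)*(z + 2)*(z^2 + 2*z) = (z - 5)*(z - 4)*(z + 2)^2*(z)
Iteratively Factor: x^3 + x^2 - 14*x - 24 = (x - 4)*(x^2 + 5*x + 6) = (x - 4)*(x + 2)*(x + 3)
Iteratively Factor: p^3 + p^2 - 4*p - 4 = (p - 2)*(p^2 + 3*p + 2) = (p - 2)*(p + 2)*(p + 1)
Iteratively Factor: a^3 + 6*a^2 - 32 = (a + 4)*(a^2 + 2*a - 8) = (a - 2)*(a + 4)*(a + 4)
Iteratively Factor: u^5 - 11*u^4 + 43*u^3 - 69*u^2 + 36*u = (u - 3)*(u^4 - 8*u^3 + 19*u^2 - 12*u) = (u - 3)^2*(u^3 - 5*u^2 + 4*u) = (u - 3)^2*(u - 1)*(u^2 - 4*u) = (u - 4)*(u - 3)^2*(u - 1)*(u)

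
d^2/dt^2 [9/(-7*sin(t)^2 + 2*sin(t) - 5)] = 18*(98*sin(t)^4 - 21*sin(t)^3 - 215*sin(t)^2 + 47*sin(t) + 31)/(7*sin(t)^2 - 2*sin(t) + 5)^3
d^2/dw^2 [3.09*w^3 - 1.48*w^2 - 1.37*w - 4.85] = 18.54*w - 2.96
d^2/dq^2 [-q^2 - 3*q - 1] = -2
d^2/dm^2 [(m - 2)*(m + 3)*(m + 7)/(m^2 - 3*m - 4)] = 4*(19*m^3 + 3*m^2 + 219*m - 215)/(m^6 - 9*m^5 + 15*m^4 + 45*m^3 - 60*m^2 - 144*m - 64)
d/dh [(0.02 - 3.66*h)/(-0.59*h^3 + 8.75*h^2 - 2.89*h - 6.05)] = (-4.3188*h^3 + 32.0604*h^2 - 0.35*h + 22.2008)/(0.3481*h^6 - 10.325*h^5 + 79.9727*h^4 - 43.436*h^3 - 97.5229*h^2 + 34.969*h + 36.6025)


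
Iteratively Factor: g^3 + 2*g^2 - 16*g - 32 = (g - 4)*(g^2 + 6*g + 8) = (g - 4)*(g + 4)*(g + 2)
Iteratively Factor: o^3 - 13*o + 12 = (o - 3)*(o^2 + 3*o - 4) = (o - 3)*(o - 1)*(o + 4)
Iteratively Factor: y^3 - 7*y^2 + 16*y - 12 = (y - 2)*(y^2 - 5*y + 6) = (y - 2)^2*(y - 3)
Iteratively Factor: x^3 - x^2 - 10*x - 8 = (x + 2)*(x^2 - 3*x - 4) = (x - 4)*(x + 2)*(x + 1)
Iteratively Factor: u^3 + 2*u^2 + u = (u + 1)*(u^2 + u) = (u + 1)^2*(u)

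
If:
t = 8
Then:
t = 8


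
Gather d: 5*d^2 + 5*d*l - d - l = 5*d^2 + d*(5*l - 1) - l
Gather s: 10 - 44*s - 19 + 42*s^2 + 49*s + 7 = 42*s^2 + 5*s - 2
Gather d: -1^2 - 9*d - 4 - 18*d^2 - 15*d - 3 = -18*d^2 - 24*d - 8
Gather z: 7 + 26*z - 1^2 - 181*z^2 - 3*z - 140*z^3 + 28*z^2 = -140*z^3 - 153*z^2 + 23*z + 6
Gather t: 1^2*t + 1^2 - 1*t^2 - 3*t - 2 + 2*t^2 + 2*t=t^2 - 1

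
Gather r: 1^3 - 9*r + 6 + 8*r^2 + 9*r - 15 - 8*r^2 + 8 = 0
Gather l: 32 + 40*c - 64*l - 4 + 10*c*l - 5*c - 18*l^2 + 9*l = 35*c - 18*l^2 + l*(10*c - 55) + 28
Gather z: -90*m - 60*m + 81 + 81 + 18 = 180 - 150*m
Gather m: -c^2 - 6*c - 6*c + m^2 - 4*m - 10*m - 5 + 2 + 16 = -c^2 - 12*c + m^2 - 14*m + 13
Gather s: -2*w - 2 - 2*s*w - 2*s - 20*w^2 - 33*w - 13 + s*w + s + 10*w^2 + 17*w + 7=s*(-w - 1) - 10*w^2 - 18*w - 8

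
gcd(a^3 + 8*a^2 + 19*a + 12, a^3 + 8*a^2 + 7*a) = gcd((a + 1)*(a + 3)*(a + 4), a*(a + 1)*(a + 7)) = a + 1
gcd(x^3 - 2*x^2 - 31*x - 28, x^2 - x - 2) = x + 1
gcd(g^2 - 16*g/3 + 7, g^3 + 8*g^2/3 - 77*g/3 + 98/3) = g - 7/3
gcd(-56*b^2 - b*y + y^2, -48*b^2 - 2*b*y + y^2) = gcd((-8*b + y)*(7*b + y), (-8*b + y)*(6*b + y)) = -8*b + y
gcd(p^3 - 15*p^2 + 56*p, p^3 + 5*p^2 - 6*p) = p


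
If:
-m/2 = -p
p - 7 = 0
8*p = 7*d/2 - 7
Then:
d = 18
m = 14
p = 7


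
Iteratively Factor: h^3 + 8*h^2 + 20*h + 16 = (h + 2)*(h^2 + 6*h + 8) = (h + 2)*(h + 4)*(h + 2)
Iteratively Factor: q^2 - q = (q - 1)*(q)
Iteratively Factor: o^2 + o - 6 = (o - 2)*(o + 3)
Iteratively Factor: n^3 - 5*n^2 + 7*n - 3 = (n - 3)*(n^2 - 2*n + 1) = (n - 3)*(n - 1)*(n - 1)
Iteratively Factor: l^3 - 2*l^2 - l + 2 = (l - 2)*(l^2 - 1) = (l - 2)*(l - 1)*(l + 1)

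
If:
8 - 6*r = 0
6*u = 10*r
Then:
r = 4/3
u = 20/9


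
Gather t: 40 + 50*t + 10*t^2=10*t^2 + 50*t + 40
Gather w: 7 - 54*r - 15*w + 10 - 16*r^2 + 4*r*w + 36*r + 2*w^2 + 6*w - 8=-16*r^2 - 18*r + 2*w^2 + w*(4*r - 9) + 9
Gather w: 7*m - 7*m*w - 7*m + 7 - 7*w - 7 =w*(-7*m - 7)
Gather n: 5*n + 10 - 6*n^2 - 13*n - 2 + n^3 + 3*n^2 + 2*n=n^3 - 3*n^2 - 6*n + 8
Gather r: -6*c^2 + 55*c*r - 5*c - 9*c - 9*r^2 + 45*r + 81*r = -6*c^2 - 14*c - 9*r^2 + r*(55*c + 126)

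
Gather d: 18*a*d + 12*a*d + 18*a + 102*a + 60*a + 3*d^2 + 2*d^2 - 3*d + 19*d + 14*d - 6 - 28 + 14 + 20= 180*a + 5*d^2 + d*(30*a + 30)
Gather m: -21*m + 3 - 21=-21*m - 18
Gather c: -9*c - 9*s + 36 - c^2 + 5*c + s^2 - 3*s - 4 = -c^2 - 4*c + s^2 - 12*s + 32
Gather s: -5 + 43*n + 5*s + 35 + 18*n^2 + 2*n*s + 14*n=18*n^2 + 57*n + s*(2*n + 5) + 30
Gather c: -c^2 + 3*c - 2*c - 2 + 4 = -c^2 + c + 2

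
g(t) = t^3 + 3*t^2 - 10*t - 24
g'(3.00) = 35.00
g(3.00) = 0.00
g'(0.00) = -10.00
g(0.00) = -24.00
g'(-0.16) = -10.88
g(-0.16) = -22.33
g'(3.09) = 37.18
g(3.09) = 3.25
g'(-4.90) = 32.63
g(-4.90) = -20.62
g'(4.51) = 78.08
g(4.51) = 83.65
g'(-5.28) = 41.96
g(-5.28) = -34.76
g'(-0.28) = -11.44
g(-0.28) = -20.99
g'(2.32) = 20.07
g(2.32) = -18.57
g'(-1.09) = -12.98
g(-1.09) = -10.83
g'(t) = 3*t^2 + 6*t - 10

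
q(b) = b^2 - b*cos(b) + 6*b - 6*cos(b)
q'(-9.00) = -9.85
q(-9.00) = 24.27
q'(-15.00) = -17.39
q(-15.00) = 128.16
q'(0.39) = 8.28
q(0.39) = -3.42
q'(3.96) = 7.33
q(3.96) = 46.25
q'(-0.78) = 0.06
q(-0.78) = -7.78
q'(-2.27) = -0.75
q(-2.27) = -6.07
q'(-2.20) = -0.88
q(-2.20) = -6.12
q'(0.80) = 11.78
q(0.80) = 0.70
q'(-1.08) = -0.97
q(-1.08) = -7.63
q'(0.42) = 8.54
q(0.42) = -3.17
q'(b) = b*sin(b) + 2*b + 6*sin(b) - cos(b) + 6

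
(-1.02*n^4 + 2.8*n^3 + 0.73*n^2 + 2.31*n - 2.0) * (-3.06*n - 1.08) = 3.1212*n^5 - 7.4664*n^4 - 5.2578*n^3 - 7.857*n^2 + 3.6252*n + 2.16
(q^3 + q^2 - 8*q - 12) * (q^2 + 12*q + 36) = q^5 + 13*q^4 + 40*q^3 - 72*q^2 - 432*q - 432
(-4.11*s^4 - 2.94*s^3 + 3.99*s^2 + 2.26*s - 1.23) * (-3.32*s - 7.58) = 13.6452*s^5 + 40.9146*s^4 + 9.0384*s^3 - 37.7474*s^2 - 13.0472*s + 9.3234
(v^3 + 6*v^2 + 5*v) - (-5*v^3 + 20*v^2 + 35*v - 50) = 6*v^3 - 14*v^2 - 30*v + 50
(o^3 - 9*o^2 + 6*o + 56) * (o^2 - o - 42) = o^5 - 10*o^4 - 27*o^3 + 428*o^2 - 308*o - 2352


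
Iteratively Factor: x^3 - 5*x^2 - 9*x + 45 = (x + 3)*(x^2 - 8*x + 15) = (x - 3)*(x + 3)*(x - 5)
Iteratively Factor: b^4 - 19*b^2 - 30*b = (b - 5)*(b^3 + 5*b^2 + 6*b) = (b - 5)*(b + 3)*(b^2 + 2*b) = b*(b - 5)*(b + 3)*(b + 2)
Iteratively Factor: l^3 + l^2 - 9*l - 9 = (l - 3)*(l^2 + 4*l + 3) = (l - 3)*(l + 1)*(l + 3)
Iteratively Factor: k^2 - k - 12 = (k + 3)*(k - 4)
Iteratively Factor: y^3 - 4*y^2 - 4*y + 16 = (y - 4)*(y^2 - 4) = (y - 4)*(y + 2)*(y - 2)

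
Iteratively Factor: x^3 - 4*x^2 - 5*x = (x - 5)*(x^2 + x) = (x - 5)*(x + 1)*(x)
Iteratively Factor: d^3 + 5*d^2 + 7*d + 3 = (d + 1)*(d^2 + 4*d + 3) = (d + 1)*(d + 3)*(d + 1)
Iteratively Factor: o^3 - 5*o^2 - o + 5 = (o + 1)*(o^2 - 6*o + 5) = (o - 1)*(o + 1)*(o - 5)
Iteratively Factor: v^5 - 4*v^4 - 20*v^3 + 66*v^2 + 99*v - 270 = (v + 3)*(v^4 - 7*v^3 + v^2 + 63*v - 90) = (v - 5)*(v + 3)*(v^3 - 2*v^2 - 9*v + 18) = (v - 5)*(v + 3)^2*(v^2 - 5*v + 6) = (v - 5)*(v - 3)*(v + 3)^2*(v - 2)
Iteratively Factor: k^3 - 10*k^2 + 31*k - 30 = (k - 3)*(k^2 - 7*k + 10) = (k - 3)*(k - 2)*(k - 5)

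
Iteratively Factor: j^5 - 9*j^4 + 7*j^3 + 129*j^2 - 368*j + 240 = (j - 5)*(j^4 - 4*j^3 - 13*j^2 + 64*j - 48) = (j - 5)*(j - 1)*(j^3 - 3*j^2 - 16*j + 48) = (j - 5)*(j - 4)*(j - 1)*(j^2 + j - 12) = (j - 5)*(j - 4)*(j - 3)*(j - 1)*(j + 4)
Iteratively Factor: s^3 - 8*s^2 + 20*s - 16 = (s - 2)*(s^2 - 6*s + 8) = (s - 2)^2*(s - 4)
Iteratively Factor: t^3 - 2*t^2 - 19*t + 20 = (t + 4)*(t^2 - 6*t + 5) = (t - 1)*(t + 4)*(t - 5)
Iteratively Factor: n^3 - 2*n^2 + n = (n - 1)*(n^2 - n) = (n - 1)^2*(n)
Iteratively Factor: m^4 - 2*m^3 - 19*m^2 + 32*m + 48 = (m - 3)*(m^3 + m^2 - 16*m - 16) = (m - 4)*(m - 3)*(m^2 + 5*m + 4) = (m - 4)*(m - 3)*(m + 1)*(m + 4)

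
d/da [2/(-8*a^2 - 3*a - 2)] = 2*(16*a + 3)/(8*a^2 + 3*a + 2)^2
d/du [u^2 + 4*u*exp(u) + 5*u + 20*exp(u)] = 4*u*exp(u) + 2*u + 24*exp(u) + 5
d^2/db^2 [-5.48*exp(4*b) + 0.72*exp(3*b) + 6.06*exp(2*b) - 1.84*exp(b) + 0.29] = (-87.68*exp(3*b) + 6.48*exp(2*b) + 24.24*exp(b) - 1.84)*exp(b)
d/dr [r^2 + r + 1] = 2*r + 1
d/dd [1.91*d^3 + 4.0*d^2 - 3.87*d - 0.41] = 5.73*d^2 + 8.0*d - 3.87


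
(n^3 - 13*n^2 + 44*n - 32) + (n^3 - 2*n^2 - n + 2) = 2*n^3 - 15*n^2 + 43*n - 30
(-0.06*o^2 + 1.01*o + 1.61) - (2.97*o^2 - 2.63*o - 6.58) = -3.03*o^2 + 3.64*o + 8.19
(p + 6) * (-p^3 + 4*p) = -p^4 - 6*p^3 + 4*p^2 + 24*p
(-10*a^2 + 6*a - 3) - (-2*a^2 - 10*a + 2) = -8*a^2 + 16*a - 5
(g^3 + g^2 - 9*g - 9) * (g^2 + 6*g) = g^5 + 7*g^4 - 3*g^3 - 63*g^2 - 54*g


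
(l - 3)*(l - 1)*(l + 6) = l^3 + 2*l^2 - 21*l + 18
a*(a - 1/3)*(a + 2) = a^3 + 5*a^2/3 - 2*a/3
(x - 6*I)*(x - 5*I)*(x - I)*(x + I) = x^4 - 11*I*x^3 - 29*x^2 - 11*I*x - 30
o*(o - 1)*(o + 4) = o^3 + 3*o^2 - 4*o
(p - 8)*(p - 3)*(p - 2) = p^3 - 13*p^2 + 46*p - 48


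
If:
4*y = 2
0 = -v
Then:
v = 0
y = 1/2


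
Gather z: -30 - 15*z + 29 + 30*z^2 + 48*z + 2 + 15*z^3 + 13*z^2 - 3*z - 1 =15*z^3 + 43*z^2 + 30*z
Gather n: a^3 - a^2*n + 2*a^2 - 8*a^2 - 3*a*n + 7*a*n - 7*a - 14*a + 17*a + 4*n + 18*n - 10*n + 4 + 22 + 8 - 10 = a^3 - 6*a^2 - 4*a + n*(-a^2 + 4*a + 12) + 24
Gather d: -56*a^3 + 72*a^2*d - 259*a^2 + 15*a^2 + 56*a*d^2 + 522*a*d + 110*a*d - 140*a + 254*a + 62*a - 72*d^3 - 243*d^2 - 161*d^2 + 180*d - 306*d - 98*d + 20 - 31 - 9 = -56*a^3 - 244*a^2 + 176*a - 72*d^3 + d^2*(56*a - 404) + d*(72*a^2 + 632*a - 224) - 20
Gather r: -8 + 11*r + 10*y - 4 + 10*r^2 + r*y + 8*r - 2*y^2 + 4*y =10*r^2 + r*(y + 19) - 2*y^2 + 14*y - 12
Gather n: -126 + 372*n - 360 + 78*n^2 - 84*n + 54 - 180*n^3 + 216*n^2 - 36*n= -180*n^3 + 294*n^2 + 252*n - 432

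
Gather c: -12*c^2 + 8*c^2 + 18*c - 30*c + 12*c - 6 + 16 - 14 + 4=-4*c^2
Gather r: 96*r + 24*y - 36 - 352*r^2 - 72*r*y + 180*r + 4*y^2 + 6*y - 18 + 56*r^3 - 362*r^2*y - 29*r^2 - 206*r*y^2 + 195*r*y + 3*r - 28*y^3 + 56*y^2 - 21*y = 56*r^3 + r^2*(-362*y - 381) + r*(-206*y^2 + 123*y + 279) - 28*y^3 + 60*y^2 + 9*y - 54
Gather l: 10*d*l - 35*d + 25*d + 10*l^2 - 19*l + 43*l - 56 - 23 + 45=-10*d + 10*l^2 + l*(10*d + 24) - 34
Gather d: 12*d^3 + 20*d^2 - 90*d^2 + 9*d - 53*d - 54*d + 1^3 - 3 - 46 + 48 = 12*d^3 - 70*d^2 - 98*d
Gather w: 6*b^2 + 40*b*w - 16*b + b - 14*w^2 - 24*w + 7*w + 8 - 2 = 6*b^2 - 15*b - 14*w^2 + w*(40*b - 17) + 6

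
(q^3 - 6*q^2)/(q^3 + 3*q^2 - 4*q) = q*(q - 6)/(q^2 + 3*q - 4)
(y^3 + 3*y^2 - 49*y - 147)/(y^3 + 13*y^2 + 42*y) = (y^2 - 4*y - 21)/(y*(y + 6))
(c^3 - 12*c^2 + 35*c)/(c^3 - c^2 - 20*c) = (c - 7)/(c + 4)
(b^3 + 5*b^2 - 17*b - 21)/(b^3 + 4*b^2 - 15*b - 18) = (b + 7)/(b + 6)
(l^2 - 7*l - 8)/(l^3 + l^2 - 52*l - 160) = (l + 1)/(l^2 + 9*l + 20)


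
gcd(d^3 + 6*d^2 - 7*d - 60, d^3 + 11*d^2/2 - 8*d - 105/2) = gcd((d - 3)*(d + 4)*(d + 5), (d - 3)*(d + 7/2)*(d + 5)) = d^2 + 2*d - 15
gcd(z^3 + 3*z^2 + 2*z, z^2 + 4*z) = z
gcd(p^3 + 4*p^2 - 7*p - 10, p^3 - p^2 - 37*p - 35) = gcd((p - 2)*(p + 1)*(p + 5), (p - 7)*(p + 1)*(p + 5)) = p^2 + 6*p + 5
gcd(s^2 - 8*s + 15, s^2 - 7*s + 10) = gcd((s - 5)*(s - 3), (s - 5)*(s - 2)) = s - 5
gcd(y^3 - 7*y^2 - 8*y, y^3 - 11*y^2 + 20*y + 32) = y^2 - 7*y - 8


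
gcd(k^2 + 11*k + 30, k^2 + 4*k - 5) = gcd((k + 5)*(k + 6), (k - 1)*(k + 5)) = k + 5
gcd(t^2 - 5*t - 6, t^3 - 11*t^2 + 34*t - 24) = t - 6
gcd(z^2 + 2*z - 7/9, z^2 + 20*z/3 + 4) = 1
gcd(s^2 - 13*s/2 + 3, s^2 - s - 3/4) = 1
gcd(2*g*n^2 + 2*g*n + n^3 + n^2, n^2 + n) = n^2 + n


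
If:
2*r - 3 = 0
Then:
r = 3/2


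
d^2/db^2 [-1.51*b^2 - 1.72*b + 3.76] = -3.02000000000000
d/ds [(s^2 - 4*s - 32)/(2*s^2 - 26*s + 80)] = -9/(2*s^2 - 20*s + 50)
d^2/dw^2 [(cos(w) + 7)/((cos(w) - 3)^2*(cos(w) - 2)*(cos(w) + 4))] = (886*(1 - cos(w)^2)^2 + 148*sin(w)^6 - 9*cos(w)^7 + 26*cos(w)^6 - 37*cos(w)^5 + 1816*cos(w)^3 - 3770*cos(w)^2 - 5132*cos(w) + 5566)/((cos(w) - 3)^4*(cos(w) - 2)^3*(cos(w) + 4)^3)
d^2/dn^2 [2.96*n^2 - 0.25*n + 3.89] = 5.92000000000000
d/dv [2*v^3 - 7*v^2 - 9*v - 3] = 6*v^2 - 14*v - 9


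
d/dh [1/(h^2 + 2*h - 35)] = 2*(-h - 1)/(h^2 + 2*h - 35)^2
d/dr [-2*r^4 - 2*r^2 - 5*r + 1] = -8*r^3 - 4*r - 5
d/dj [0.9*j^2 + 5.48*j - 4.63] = 1.8*j + 5.48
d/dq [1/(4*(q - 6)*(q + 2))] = (2 - q)/(2*(q^4 - 8*q^3 - 8*q^2 + 96*q + 144))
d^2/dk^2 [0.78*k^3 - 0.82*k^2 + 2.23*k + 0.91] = 4.68*k - 1.64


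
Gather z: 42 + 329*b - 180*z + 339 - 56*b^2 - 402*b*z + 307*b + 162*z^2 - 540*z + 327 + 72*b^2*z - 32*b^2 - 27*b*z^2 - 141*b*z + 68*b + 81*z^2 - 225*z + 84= -88*b^2 + 704*b + z^2*(243 - 27*b) + z*(72*b^2 - 543*b - 945) + 792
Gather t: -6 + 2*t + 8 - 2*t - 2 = 0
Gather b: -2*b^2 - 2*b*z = -2*b^2 - 2*b*z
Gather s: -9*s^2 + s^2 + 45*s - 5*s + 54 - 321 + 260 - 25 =-8*s^2 + 40*s - 32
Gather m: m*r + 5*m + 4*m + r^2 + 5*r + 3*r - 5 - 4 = m*(r + 9) + r^2 + 8*r - 9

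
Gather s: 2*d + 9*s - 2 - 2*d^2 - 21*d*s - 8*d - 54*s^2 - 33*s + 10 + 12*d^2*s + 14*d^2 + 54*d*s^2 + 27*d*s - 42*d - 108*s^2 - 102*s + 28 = 12*d^2 - 48*d + s^2*(54*d - 162) + s*(12*d^2 + 6*d - 126) + 36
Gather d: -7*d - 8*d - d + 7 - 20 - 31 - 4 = -16*d - 48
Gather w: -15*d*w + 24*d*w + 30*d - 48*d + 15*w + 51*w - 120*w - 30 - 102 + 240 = -18*d + w*(9*d - 54) + 108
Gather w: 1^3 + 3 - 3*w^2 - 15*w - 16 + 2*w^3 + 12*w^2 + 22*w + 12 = 2*w^3 + 9*w^2 + 7*w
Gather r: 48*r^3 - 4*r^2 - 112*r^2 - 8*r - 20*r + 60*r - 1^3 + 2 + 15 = 48*r^3 - 116*r^2 + 32*r + 16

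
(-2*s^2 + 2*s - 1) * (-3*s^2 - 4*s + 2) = 6*s^4 + 2*s^3 - 9*s^2 + 8*s - 2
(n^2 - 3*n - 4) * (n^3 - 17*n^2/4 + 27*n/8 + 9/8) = n^5 - 29*n^4/4 + 97*n^3/8 + 8*n^2 - 135*n/8 - 9/2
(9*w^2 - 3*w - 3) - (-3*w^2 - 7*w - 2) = 12*w^2 + 4*w - 1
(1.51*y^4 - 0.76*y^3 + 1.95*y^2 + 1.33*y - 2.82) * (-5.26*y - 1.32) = -7.9426*y^5 + 2.0044*y^4 - 9.2538*y^3 - 9.5698*y^2 + 13.0776*y + 3.7224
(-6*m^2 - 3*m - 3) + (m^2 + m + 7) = -5*m^2 - 2*m + 4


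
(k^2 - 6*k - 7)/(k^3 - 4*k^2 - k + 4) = (k - 7)/(k^2 - 5*k + 4)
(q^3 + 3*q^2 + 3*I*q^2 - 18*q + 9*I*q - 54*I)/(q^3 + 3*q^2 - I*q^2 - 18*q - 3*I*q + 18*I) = (q + 3*I)/(q - I)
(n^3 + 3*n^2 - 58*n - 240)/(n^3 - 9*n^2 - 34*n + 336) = (n + 5)/(n - 7)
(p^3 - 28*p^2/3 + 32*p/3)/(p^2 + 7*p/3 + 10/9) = 3*p*(3*p^2 - 28*p + 32)/(9*p^2 + 21*p + 10)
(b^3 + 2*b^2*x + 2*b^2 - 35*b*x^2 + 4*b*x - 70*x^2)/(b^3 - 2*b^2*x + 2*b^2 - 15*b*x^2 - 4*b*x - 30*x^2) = (b + 7*x)/(b + 3*x)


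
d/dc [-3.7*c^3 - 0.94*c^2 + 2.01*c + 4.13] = -11.1*c^2 - 1.88*c + 2.01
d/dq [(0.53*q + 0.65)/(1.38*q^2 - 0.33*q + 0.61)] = (-0.7314*q^2 - 1.794*q + 0.5378)/(1.9044*q^4 - 0.9108*q^3 + 1.7925*q^2 - 0.4026*q + 0.3721)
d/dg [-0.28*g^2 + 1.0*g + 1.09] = 1.0 - 0.56*g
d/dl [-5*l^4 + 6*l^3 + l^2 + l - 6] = -20*l^3 + 18*l^2 + 2*l + 1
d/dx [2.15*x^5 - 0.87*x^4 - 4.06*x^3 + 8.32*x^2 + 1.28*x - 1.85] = 10.75*x^4 - 3.48*x^3 - 12.18*x^2 + 16.64*x + 1.28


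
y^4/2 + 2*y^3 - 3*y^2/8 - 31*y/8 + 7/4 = (y/2 + 1)*(y - 1)*(y - 1/2)*(y + 7/2)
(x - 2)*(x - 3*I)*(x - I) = x^3 - 2*x^2 - 4*I*x^2 - 3*x + 8*I*x + 6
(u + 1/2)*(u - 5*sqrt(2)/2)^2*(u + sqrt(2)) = u^4 - 4*sqrt(2)*u^3 + u^3/2 - 2*sqrt(2)*u^2 + 5*u^2/2 + 5*u/4 + 25*sqrt(2)*u/2 + 25*sqrt(2)/4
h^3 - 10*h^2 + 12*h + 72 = (h - 6)^2*(h + 2)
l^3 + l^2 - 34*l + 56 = (l - 4)*(l - 2)*(l + 7)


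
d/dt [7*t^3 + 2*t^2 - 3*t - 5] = 21*t^2 + 4*t - 3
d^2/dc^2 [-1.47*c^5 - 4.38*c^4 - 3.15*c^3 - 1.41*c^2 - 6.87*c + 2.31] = -29.4*c^3 - 52.56*c^2 - 18.9*c - 2.82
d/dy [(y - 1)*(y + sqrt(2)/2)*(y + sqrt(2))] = 3*y^2 - 2*y + 3*sqrt(2)*y - 3*sqrt(2)/2 + 1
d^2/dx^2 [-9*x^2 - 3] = -18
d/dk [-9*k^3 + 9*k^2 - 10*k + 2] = -27*k^2 + 18*k - 10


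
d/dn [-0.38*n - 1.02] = -0.380000000000000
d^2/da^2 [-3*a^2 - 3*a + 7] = -6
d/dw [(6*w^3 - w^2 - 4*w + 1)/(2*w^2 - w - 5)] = 3*(4*w^4 - 4*w^3 - 27*w^2 + 2*w + 7)/(4*w^4 - 4*w^3 - 19*w^2 + 10*w + 25)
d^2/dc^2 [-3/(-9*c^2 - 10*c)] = 6*(-9*c*(9*c + 10) + 4*(9*c + 5)^2)/(c^3*(9*c + 10)^3)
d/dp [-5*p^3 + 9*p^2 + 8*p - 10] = -15*p^2 + 18*p + 8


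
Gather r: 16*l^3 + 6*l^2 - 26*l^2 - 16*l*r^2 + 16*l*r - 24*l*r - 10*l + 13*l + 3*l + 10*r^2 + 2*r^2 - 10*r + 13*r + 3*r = 16*l^3 - 20*l^2 + 6*l + r^2*(12 - 16*l) + r*(6 - 8*l)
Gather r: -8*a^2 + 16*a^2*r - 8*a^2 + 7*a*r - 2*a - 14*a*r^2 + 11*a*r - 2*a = -16*a^2 - 14*a*r^2 - 4*a + r*(16*a^2 + 18*a)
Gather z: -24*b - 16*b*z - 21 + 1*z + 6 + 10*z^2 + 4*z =-24*b + 10*z^2 + z*(5 - 16*b) - 15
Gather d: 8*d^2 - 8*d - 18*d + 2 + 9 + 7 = 8*d^2 - 26*d + 18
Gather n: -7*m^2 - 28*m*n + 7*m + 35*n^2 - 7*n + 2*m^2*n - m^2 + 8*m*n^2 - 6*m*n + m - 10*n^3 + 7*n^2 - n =-8*m^2 + 8*m - 10*n^3 + n^2*(8*m + 42) + n*(2*m^2 - 34*m - 8)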